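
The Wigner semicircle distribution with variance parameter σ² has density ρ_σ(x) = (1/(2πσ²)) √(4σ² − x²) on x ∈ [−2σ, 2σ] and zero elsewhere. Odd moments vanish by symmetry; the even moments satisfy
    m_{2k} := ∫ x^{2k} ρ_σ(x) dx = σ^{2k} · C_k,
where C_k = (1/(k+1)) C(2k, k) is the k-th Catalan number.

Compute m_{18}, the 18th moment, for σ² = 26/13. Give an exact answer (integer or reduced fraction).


By the scaled semicircle moment identity, m_{2k} = σ^{2k} · C_k with k = 9.
C_9 = (1/(k+1)) · C(2k, k) = (1/10) · C(18, 9) = (1/10) · 48620 = 4862.
σ^{2k} = (σ²)^k = (26/13)^9 = 512.

Therefore m_{18} = σ^{18} · C_9 = 512 · 4862 = 2489344.


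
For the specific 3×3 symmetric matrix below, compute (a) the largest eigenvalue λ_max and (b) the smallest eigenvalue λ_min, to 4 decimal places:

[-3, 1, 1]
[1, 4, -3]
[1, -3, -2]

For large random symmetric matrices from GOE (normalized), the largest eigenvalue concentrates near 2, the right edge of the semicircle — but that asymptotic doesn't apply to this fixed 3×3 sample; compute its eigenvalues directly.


Since M is real symmetric, all three eigenvalues are real; they are the roots of det(λI − M) = λ³ − (tr M) λ² + s λ − det M, where s is the sum of the principal 2×2 minors.
tr M = -3 + 4 + (-2) = -1.
s = ((-3)·4 − 1²) + ((-3)·(-2) − 1²) + (4·(-2) − (-3)²) = -13 + 5 + (-17) = -25.
det M (expand along row 1) = (-3)·(-17) − 1·1 + 1·(-7) = 43.
Characteristic polynomial: λ³ + λ² − 25λ − 43 = 0.
Substitute λ = y + (tr M)/3 = y − 0.333333 to remove the quadratic term: y³ + p·y + q = 0 with p = s − (tr M)²/3 = -25.333333 and q = −2(tr M)³/27 + (tr M)·s/3 − det M = -34.592593.
Three real roots ⇒ use the trigonometric (Viète) form: r = 2√(−p/3) = 5.811865, φ = arccos(3q/(p·r)) = arccos(0.704850) = 0.788585 rad.
y_k = r·cos(φ/3 − 2πk/3) for k = 0, 1, 2 gives y = 5.612230, -1.498257, -4.113973.
λ_k = y_k − 0.333333 gives λ = 5.2789, -1.8316, -4.4473 (check: the sum is -1.0000 = tr M).

Hence λ_max = 5.2789 and λ_min = -4.4473.


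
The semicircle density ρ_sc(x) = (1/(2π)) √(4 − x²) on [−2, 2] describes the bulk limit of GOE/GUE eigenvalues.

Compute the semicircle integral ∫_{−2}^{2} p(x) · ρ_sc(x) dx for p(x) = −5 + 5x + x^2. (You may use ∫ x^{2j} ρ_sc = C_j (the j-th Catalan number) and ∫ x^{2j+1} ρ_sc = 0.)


Write p(x) = Σ a_i x^i, split into monomials and integrate each against ρ_sc separately.
Using ∫ x^{2j} ρ_sc = C_j = (1/(j+1)) C(2j, j) (Catalan numbers) and ∫ x^{2j+1} ρ_sc = 0 (odd monomials vanish by symmetry):
  i = 0 (even): a_0 · C_{0} = -5 · 1 = -5
  i = 1 (odd): ∫ x^1 ρ_sc = 0 (vanishes)
  i = 2 (even): a_2 · C_{1} = 1 · 1 = 1

Summing the contributions: ∫_{−2}^{2} p(x) ρ_sc(x) dx = (-5) + 1 = -4.


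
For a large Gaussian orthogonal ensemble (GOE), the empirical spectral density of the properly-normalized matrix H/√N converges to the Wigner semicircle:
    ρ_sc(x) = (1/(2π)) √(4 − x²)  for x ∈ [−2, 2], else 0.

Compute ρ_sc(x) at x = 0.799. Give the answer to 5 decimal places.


ρ_sc(x) = (1/(2π)) √(4 − x²). With x = 0.799:
  4 − x² = 4 − (0.799)² = 4 − 0.638401 = 3.361599.
  √(4 − x²) = 1.833466.
  1/(2π) = 0.159155.
  ρ_sc(0.799) = 0.159155 · 1.833466 = 0.291805.

Rounded to 5 decimal places: ρ_sc(0.799) ≈ 0.29181.


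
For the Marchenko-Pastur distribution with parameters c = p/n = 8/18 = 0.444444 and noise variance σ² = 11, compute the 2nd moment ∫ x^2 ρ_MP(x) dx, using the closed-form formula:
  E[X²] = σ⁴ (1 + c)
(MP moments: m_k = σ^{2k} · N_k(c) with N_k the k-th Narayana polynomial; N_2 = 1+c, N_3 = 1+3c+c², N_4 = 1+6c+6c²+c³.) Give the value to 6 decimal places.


E[X²] = σ⁴ (1 + c) (second MP moment). With σ² = 11 (so σ⁴ = 121) and c = 8/18 = 0.444444: E[X²] = 121 · (1 + 0.444444) = 121 · 1.444444.

So E[X^2] = 174.777778.


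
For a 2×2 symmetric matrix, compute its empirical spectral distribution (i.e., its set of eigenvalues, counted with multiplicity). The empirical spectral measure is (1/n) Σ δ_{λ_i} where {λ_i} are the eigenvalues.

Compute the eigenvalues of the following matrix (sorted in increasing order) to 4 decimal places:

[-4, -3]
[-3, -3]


Since M is real symmetric, both eigenvalues are real; they are the roots of det(λI − M) = λ² − (tr M) λ + det M.
tr M = -4 + (-3) = -7.
det M = (-4)·(-3) − (-3)² = 12 − 9 = 3.
Characteristic polynomial: λ² + 7λ + 3 = 0.
Discriminant Δ = (tr M)² − 4·det M = 49 − 12 = 37; √Δ = 6.082763.
λ = (tr M ± √Δ)/2 = (-7 ± 6.082763)/2, giving (tr M − √Δ)/2 = -6.5414 and (tr M + √Δ)/2 = -0.4586.

Eigenvalues sorted in increasing order: [-6.5414, -0.4586].


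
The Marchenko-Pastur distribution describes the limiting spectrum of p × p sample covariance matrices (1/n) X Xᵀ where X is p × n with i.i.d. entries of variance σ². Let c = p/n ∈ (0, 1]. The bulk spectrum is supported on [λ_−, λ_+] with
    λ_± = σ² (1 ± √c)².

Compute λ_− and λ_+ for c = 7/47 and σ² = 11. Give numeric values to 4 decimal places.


c = 7/47 = 0.148936; √c = 0.385922.
λ_− = σ² (1 − √c)² = 11 · (1 − 0.385922)² = 11 · (0.614078)² = 4.148003.
λ_+ = σ² (1 + √c)² = 11 · (1 + 0.385922)² = 11 · (1.385922)² = 21.128593.

Rounded to 4 decimal places: λ_− ≈ 4.1480, λ_+ ≈ 21.1286.


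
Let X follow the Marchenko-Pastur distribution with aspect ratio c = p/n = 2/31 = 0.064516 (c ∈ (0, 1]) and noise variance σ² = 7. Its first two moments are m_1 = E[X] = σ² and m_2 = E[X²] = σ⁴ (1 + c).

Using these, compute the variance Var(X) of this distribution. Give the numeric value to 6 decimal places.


m_1 = E[X] = σ² = 7, so m_1² = 49.
m_2 = E[X²] = σ⁴ (1 + c) = 49 · (1 + 0.064516) = 49 · 1.064516 = 52.161290.
(Note m_2 − m_1² simplifies to c · σ⁴ = 0.064516 · 49.)

Var(X) = m_2 − m_1² = 52.161290 − 49 = 3.161290.


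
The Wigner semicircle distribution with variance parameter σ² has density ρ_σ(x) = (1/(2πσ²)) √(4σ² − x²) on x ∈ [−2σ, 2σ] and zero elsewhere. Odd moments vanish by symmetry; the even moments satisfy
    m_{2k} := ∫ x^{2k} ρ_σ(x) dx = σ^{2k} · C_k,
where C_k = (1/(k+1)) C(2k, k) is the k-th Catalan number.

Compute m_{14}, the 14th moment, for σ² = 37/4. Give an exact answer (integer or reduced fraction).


By the scaled semicircle moment identity, m_{2k} = σ^{2k} · C_k with k = 7.
C_7 = (1/(k+1)) · C(2k, k) = (1/8) · C(14, 7) = (1/8) · 3432 = 429.
σ^{2k} = (σ²)^k = (37/4)^7 = 94931877133/16384.

Therefore m_{14} = σ^{14} · C_7 = (94931877133/16384) · 429 = 40725775290057/16384.


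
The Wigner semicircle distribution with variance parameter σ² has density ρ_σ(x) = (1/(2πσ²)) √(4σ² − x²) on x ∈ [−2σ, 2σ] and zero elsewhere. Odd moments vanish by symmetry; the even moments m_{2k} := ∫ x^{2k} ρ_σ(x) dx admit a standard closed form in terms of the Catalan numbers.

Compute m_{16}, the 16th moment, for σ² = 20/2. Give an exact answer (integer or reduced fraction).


By the scaled semicircle moment identity, m_{2k} = σ^{2k} · C_k with k = 8.
C_8 = (1/(k+1)) · C(2k, k) = (1/9) · C(16, 8) = (1/9) · 12870 = 1430.
σ^{2k} = (σ²)^k = (20/2)^8 = 100000000.

Therefore m_{16} = σ^{16} · C_8 = 100000000 · 1430 = 143000000000.


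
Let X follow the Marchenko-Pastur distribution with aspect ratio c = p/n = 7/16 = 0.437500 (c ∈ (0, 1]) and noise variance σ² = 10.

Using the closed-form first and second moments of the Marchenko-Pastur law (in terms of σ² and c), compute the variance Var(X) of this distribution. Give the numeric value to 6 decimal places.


Recall the MP moments m_1 = E[X] = σ² and m_2 = E[X²] = σ⁴ (1 + c).
m_1 = E[X] = σ² = 10, so m_1² = 100.
m_2 = E[X²] = σ⁴ (1 + c) = 100 · (1 + 0.437500) = 100 · 1.437500 = 143.750000.
(Note m_2 − m_1² simplifies to c · σ⁴ = 0.437500 · 100.)

Var(X) = m_2 − m_1² = 143.750000 − 100 = 43.750000.


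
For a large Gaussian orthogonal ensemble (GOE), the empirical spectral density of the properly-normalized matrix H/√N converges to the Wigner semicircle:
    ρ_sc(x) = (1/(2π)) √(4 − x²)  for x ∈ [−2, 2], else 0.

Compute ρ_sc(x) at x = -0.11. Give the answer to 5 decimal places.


ρ_sc(x) = (1/(2π)) √(4 − x²). With x = -0.11:
  4 − x² = 4 − (-0.11)² = 4 − 0.012100 = 3.987900.
  √(4 − x²) = 1.996973.
  1/(2π) = 0.159155.
  ρ_sc(-0.11) = 0.159155 · 1.996973 = 0.317828.

Rounded to 5 decimal places: ρ_sc(-0.11) ≈ 0.31783.


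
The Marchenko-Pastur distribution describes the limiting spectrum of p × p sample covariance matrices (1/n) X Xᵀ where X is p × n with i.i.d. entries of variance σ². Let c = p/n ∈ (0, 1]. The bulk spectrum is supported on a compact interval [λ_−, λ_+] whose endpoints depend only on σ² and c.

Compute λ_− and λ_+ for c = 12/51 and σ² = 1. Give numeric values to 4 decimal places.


c = 12/51 = 0.235294; √c = 0.485071.
λ_− = σ² (1 − √c)² = 1 · (1 − 0.485071)² = 1 · (0.514929)² = 0.265152.
λ_+ = σ² (1 + √c)² = 1 · (1 + 0.485071)² = 1 · (1.485071)² = 2.205437.

Rounded to 4 decimal places: λ_− ≈ 0.2652, λ_+ ≈ 2.2054.


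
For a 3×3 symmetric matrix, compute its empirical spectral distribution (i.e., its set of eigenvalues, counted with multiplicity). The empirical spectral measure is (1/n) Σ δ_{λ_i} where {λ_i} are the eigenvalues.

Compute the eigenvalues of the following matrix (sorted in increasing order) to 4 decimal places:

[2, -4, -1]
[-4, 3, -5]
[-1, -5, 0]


Since M is real symmetric, all three eigenvalues are real; they are the roots of det(λI − M) = λ³ − (tr M) λ² + s λ − det M, where s is the sum of the principal 2×2 minors.
tr M = 2 + 3 + 0 = 5.
s = (2·3 − (-4)²) + (2·0 − (-1)²) + (3·0 − (-5)²) = -10 + (-1) + (-25) = -36.
det M (expand along row 1) = 2·(-25) − (-4)·(-5) + (-1)·23 = -93.
Characteristic polynomial: λ³ − 5λ² − 36λ + 93 = 0.
Substitute λ = y + (tr M)/3 = y + 1.666667 to remove the quadratic term: y³ + p·y + q = 0 with p = s − (tr M)²/3 = -44.333333 and q = −2(tr M)³/27 + (tr M)·s/3 − det M = 23.740741.
Three real roots ⇒ use the trigonometric (Viète) form: r = 2√(−p/3) = 7.688375, φ = arccos(3q/(p·r)) = arccos(-0.208954) = 1.781301 rad.
y_k = r·cos(φ/3 − 2πk/3) for k = 0, 1, 2 gives y = 6.372424, 0.539038, -6.911463.
λ_k = y_k + 1.666667 gives λ = 8.0391, 2.2057, -5.2448 (check: the sum is 5.0000 = tr M).

Eigenvalues sorted in increasing order: [-5.2448, 2.2057, 8.0391].


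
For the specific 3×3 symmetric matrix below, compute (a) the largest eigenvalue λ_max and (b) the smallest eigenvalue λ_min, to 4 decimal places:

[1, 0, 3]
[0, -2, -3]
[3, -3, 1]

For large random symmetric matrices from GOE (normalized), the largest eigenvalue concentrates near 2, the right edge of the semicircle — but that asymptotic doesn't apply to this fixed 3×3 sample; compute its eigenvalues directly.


Since M is real symmetric, all three eigenvalues are real; they are the roots of det(λI − M) = λ³ − (tr M) λ² + s λ − det M, where s is the sum of the principal 2×2 minors.
tr M = 1 + (-2) + 1 = 0.
s = (1·(-2) − 0²) + (1·1 − 3²) + ((-2)·1 − (-3)²) = -2 + (-8) + (-11) = -21.
det M (expand along row 1) = 1·(-11) − 0·9 + 3·6 = 7.
Characteristic polynomial: λ³ − 21λ − 7 = 0.
Substitute λ = y + (tr M)/3 = y + 0.000000 to remove the quadratic term: y³ + p·y + q = 0 with p = s − (tr M)²/3 = -21.000000 and q = −2(tr M)³/27 + (tr M)·s/3 − det M = -7.000000.
Three real roots ⇒ use the trigonometric (Viète) form: r = 2√(−p/3) = 5.291503, φ = arccos(3q/(p·r)) = arccos(0.188982) = 1.380671 rad.
y_k = r·cos(φ/3 − 2πk/3) for k = 0, 1, 2 gives y = 4.740939, -0.335126, -4.405813.
λ_k = y_k + 0.000000 gives λ = 4.7409, -0.3351, -4.4058 (check: the sum is 0.0000 = tr M).

Hence λ_max = 4.7409 and λ_min = -4.4058.


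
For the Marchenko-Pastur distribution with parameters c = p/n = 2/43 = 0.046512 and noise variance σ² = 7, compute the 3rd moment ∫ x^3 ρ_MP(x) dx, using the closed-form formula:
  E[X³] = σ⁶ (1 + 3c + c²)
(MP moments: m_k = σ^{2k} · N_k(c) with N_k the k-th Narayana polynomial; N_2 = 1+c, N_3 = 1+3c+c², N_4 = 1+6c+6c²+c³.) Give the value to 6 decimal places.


E[X³] = σ⁶ (1 + 3c + c²) (third MP moment). With σ² = 7 (so σ⁶ = 343) and c = 2/43 = 0.046512: E[X³] = 343 · (1 + 3·0.046512 + (0.046512)²) = 343 · 1.141698.

So E[X^3] = 391.602488.


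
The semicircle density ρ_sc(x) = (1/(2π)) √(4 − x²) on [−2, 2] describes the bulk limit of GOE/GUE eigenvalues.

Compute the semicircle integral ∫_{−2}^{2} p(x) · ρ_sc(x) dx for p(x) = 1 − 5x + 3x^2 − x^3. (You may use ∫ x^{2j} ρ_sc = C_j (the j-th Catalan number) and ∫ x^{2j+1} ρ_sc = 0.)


Write p(x) = Σ a_i x^i, split into monomials and integrate each against ρ_sc separately.
Using ∫ x^{2j} ρ_sc = C_j = (1/(j+1)) C(2j, j) (Catalan numbers) and ∫ x^{2j+1} ρ_sc = 0 (odd monomials vanish by symmetry):
  i = 0 (even): a_0 · C_{0} = 1 · 1 = 1
  i = 1 (odd): ∫ x^1 ρ_sc = 0 (vanishes)
  i = 2 (even): a_2 · C_{1} = 3 · 1 = 3
  i = 3 (odd): ∫ x^3 ρ_sc = 0 (vanishes)

Summing the contributions: ∫_{−2}^{2} p(x) ρ_sc(x) dx = 1 + 3 = 4.


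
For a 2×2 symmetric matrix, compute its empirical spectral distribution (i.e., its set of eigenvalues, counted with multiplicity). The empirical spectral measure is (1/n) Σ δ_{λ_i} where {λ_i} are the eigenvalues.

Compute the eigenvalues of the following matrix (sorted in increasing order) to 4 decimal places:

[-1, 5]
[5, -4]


Since M is real symmetric, both eigenvalues are real; they are the roots of det(λI − M) = λ² − (tr M) λ + det M.
tr M = -1 + (-4) = -5.
det M = (-1)·(-4) − 5² = 4 − 25 = -21.
Characteristic polynomial: λ² + 5λ − 21 = 0.
Discriminant Δ = (tr M)² − 4·det M = 25 − (-84) = 109; √Δ = 10.440307.
λ = (tr M ± √Δ)/2 = (-5 ± 10.440307)/2, giving (tr M − √Δ)/2 = -7.7202 and (tr M + √Δ)/2 = 2.7202.

Eigenvalues sorted in increasing order: [-7.7202, 2.7202].


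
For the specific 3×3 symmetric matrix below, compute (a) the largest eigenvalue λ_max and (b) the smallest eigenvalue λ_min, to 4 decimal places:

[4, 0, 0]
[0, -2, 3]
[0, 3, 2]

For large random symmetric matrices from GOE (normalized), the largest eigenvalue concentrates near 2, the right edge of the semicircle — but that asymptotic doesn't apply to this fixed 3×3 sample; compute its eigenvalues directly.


Since M is real symmetric, all three eigenvalues are real; they are the roots of det(λI − M) = λ³ − (tr M) λ² + s λ − det M, where s is the sum of the principal 2×2 minors.
tr M = 4 + (-2) + 2 = 4.
s = (4·(-2) − 0²) + (4·2 − 0²) + ((-2)·2 − 3²) = -8 + 8 + (-13) = -13.
det M (expand along row 1) = 4·(-13) − 0·0 + 0·0 = -52.
Characteristic polynomial: λ³ − 4λ² − 13λ + 52 = 0.
Substitute λ = y + (tr M)/3 = y + 1.333333 to remove the quadratic term: y³ + p·y + q = 0 with p = s − (tr M)²/3 = -18.333333 and q = −2(tr M)³/27 + (tr M)·s/3 − det M = 29.925926.
Three real roots ⇒ use the trigonometric (Viète) form: r = 2√(−p/3) = 4.944132, φ = arccos(3q/(p·r)) = arccos(-0.990461) = 3.003359 rad.
y_k = r·cos(φ/3 − 2πk/3) for k = 0, 1, 2 gives y = 2.666667, 2.272218, -4.938885.
λ_k = y_k + 1.333333 gives λ = 4.0000, 3.6056, -3.6056 (check: the sum is 4.0000 = tr M).

Hence λ_max = 4.0000 and λ_min = -3.6056.


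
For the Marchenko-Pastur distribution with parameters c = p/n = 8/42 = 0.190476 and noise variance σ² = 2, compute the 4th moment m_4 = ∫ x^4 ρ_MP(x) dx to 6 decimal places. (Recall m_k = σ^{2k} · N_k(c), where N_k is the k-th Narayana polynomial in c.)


E[X⁴] = σ⁸ (1 + 6c + 6c² + c³) (fourth MP moment). With σ² = 2 (so σ⁸ = 16) and c = 8/42 = 0.190476: E[X⁴] = 16 · (1 + 6·0.190476 + 6·(0.190476)² + (0.190476)³) = 16 · 2.367455.

So E[X^4] = 37.879279.


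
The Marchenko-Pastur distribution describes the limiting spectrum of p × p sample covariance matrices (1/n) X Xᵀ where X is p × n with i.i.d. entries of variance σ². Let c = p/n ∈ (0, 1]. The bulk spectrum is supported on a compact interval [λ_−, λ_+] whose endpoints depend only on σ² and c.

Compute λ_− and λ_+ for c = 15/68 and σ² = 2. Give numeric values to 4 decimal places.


c = 15/68 = 0.220588; √c = 0.469668.
λ_− = σ² (1 − √c)² = 2 · (1 − 0.469668)² = 2 · (0.530332)² = 0.562504.
λ_+ = σ² (1 + √c)² = 2 · (1 + 0.469668)² = 2 · (1.469668)² = 4.319849.

Rounded to 4 decimal places: λ_− ≈ 0.5625, λ_+ ≈ 4.3198.


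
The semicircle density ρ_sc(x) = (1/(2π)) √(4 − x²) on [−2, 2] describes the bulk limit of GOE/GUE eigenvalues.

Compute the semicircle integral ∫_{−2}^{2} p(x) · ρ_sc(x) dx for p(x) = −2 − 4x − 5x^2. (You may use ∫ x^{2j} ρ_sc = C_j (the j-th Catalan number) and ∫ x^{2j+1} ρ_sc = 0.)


Write p(x) = Σ a_i x^i, split into monomials and integrate each against ρ_sc separately.
Using ∫ x^{2j} ρ_sc = C_j = (1/(j+1)) C(2j, j) (Catalan numbers) and ∫ x^{2j+1} ρ_sc = 0 (odd monomials vanish by symmetry):
  i = 0 (even): a_0 · C_{0} = -2 · 1 = -2
  i = 1 (odd): ∫ x^1 ρ_sc = 0 (vanishes)
  i = 2 (even): a_2 · C_{1} = -5 · 1 = -5

Summing the contributions: ∫_{−2}^{2} p(x) ρ_sc(x) dx = (-2) + (-5) = -7.


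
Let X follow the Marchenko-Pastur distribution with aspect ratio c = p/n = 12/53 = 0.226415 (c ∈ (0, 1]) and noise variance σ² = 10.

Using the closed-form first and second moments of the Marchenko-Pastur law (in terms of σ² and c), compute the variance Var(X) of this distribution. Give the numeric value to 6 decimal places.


Recall the MP moments m_1 = E[X] = σ² and m_2 = E[X²] = σ⁴ (1 + c).
m_1 = E[X] = σ² = 10, so m_1² = 100.
m_2 = E[X²] = σ⁴ (1 + c) = 100 · (1 + 0.226415) = 100 · 1.226415 = 122.641509.
(Note m_2 − m_1² simplifies to c · σ⁴ = 0.226415 · 100.)

Var(X) = m_2 − m_1² = 122.641509 − 100 = 22.641509.


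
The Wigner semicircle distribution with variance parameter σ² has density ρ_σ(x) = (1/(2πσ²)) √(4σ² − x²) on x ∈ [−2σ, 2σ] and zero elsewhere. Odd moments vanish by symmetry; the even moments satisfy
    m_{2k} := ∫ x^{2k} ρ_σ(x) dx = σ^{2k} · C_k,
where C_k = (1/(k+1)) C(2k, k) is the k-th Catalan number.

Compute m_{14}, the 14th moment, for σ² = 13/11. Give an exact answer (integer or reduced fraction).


By the scaled semicircle moment identity, m_{2k} = σ^{2k} · C_k with k = 7.
C_7 = (1/(k+1)) · C(2k, k) = (1/8) · C(14, 7) = (1/8) · 3432 = 429.
σ^{2k} = (σ²)^k = (13/11)^7 = 62748517/19487171.

Therefore m_{14} = σ^{14} · C_7 = (62748517/19487171) · 429 = 2447192163/1771561.


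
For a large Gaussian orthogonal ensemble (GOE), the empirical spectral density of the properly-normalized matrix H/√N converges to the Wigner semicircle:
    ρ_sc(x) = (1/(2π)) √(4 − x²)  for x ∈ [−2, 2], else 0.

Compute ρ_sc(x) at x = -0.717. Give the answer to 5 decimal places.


ρ_sc(x) = (1/(2π)) √(4 − x²). With x = -0.717:
  4 − x² = 4 − (-0.717)² = 4 − 0.514089 = 3.485911.
  √(4 − x²) = 1.867059.
  1/(2π) = 0.159155.
  ρ_sc(-0.717) = 0.159155 · 1.867059 = 0.297152.

Rounded to 5 decimal places: ρ_sc(-0.717) ≈ 0.29715.


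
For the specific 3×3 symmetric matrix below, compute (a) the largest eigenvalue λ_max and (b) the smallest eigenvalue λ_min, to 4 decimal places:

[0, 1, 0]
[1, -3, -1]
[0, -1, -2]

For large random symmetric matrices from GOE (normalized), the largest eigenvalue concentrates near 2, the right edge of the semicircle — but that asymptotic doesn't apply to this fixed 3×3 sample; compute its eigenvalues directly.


Since M is real symmetric, all three eigenvalues are real; they are the roots of det(λI − M) = λ³ − (tr M) λ² + s λ − det M, where s is the sum of the principal 2×2 minors.
tr M = 0 + (-3) + (-2) = -5.
s = (0·(-3) − 1²) + (0·(-2) − 0²) + ((-3)·(-2) − (-1)²) = -1 + 0 + 5 = 4.
det M (expand along row 1) = 0·5 − 1·(-2) + 0·(-1) = 2.
Characteristic polynomial: λ³ + 5λ² + 4λ − 2 = 0.
Substitute λ = y + (tr M)/3 = y − 1.666667 to remove the quadratic term: y³ + p·y + q = 0 with p = s − (tr M)²/3 = -4.333333 and q = −2(tr M)³/27 + (tr M)·s/3 − det M = 0.592593.
Three real roots ⇒ use the trigonometric (Viète) form: r = 2√(−p/3) = 2.403701, φ = arccos(3q/(p·r)) = arccos(-0.170677) = 1.742313 rad.
y_k = r·cos(φ/3 − 2πk/3) for k = 0, 1, 2 gives y = 2.009590, 0.137350, -2.146940.
λ_k = y_k − 1.666667 gives λ = 0.3429, -1.5293, -3.8136 (check: the sum is -5.0000 = tr M).

Hence λ_max = 0.3429 and λ_min = -3.8136.


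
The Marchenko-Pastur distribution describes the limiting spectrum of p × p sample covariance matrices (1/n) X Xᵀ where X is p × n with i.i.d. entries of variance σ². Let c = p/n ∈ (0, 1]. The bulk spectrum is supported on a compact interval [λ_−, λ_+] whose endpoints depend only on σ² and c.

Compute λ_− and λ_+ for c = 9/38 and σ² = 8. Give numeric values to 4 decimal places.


c = 9/38 = 0.236842; √c = 0.486664.
λ_− = σ² (1 − √c)² = 8 · (1 − 0.486664)² = 8 · (0.513336)² = 2.108109.
λ_+ = σ² (1 + √c)² = 8 · (1 + 0.486664)² = 8 · (1.486664)² = 17.681365.

Rounded to 4 decimal places: λ_− ≈ 2.1081, λ_+ ≈ 17.6814.


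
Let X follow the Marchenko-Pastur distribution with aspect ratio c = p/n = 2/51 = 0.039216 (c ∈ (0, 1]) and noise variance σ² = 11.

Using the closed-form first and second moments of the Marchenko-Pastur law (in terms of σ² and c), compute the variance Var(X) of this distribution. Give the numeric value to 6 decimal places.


Recall the MP moments m_1 = E[X] = σ² and m_2 = E[X²] = σ⁴ (1 + c).
m_1 = E[X] = σ² = 11, so m_1² = 121.
m_2 = E[X²] = σ⁴ (1 + c) = 121 · (1 + 0.039216) = 121 · 1.039216 = 125.745098.
(Note m_2 − m_1² simplifies to c · σ⁴ = 0.039216 · 121.)

Var(X) = m_2 − m_1² = 125.745098 − 121 = 4.745098.


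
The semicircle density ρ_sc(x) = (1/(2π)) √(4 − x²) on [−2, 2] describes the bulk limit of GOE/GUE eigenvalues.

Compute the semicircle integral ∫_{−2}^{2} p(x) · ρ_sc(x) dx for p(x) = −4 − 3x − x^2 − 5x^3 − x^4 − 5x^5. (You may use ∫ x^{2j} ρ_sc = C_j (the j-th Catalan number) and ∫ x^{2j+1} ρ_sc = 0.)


Write p(x) = Σ a_i x^i, split into monomials and integrate each against ρ_sc separately.
Using ∫ x^{2j} ρ_sc = C_j = (1/(j+1)) C(2j, j) (Catalan numbers) and ∫ x^{2j+1} ρ_sc = 0 (odd monomials vanish by symmetry):
  i = 0 (even): a_0 · C_{0} = -4 · 1 = -4
  i = 1 (odd): ∫ x^1 ρ_sc = 0 (vanishes)
  i = 2 (even): a_2 · C_{1} = -1 · 1 = -1
  i = 3 (odd): ∫ x^3 ρ_sc = 0 (vanishes)
  i = 4 (even): a_4 · C_{2} = -1 · 2 = -2
  i = 5 (odd): ∫ x^5 ρ_sc = 0 (vanishes)

Summing the contributions: ∫_{−2}^{2} p(x) ρ_sc(x) dx = (-4) + (-1) + (-2) = -7.


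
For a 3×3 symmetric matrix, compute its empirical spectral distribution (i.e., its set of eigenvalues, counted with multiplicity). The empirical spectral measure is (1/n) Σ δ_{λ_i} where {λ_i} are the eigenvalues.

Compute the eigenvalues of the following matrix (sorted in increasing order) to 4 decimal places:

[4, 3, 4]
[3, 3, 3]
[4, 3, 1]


Since M is real symmetric, all three eigenvalues are real; they are the roots of det(λI − M) = λ³ − (tr M) λ² + s λ − det M, where s is the sum of the principal 2×2 minors.
tr M = 4 + 3 + 1 = 8.
s = (4·3 − 3²) + (4·1 − 4²) + (3·1 − 3²) = 3 + (-12) + (-6) = -15.
det M (expand along row 1) = 4·(-6) − 3·(-9) + 4·(-3) = -9.
Characteristic polynomial: λ³ − 8λ² − 15λ + 9 = 0.
Substitute λ = y + (tr M)/3 = y + 2.666667 to remove the quadratic term: y³ + p·y + q = 0 with p = s − (tr M)²/3 = -36.333333 and q = −2(tr M)³/27 + (tr M)·s/3 − det M = -68.925926.
Three real roots ⇒ use the trigonometric (Viète) form: r = 2√(−p/3) = 6.960204, φ = arccos(3q/(p·r)) = arccos(0.817667) = 0.613449 rad.
y_k = r·cos(φ/3 − 2πk/3) for k = 0, 1, 2 gives y = 6.815196, -2.183605, -4.631591.
λ_k = y_k + 2.666667 gives λ = 9.4819, 0.4831, -1.9649 (check: the sum is 8.0000 = tr M).

Eigenvalues sorted in increasing order: [-1.9649, 0.4831, 9.4819].


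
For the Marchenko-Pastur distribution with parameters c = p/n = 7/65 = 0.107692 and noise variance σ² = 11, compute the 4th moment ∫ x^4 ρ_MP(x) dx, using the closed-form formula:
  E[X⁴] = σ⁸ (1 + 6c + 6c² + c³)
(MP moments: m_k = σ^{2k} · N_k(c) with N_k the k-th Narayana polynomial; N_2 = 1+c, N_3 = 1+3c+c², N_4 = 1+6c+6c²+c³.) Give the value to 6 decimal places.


E[X⁴] = σ⁸ (1 + 6c + 6c² + c³) (fourth MP moment). With σ² = 11 (so σ⁸ = 14641) and c = 7/65 = 0.107692: E[X⁴] = 14641 · (1 + 6·0.107692 + 6·(0.107692)² + (0.107692)³) = 14641 · 1.716989.

So E[X^4] = 25138.430398.


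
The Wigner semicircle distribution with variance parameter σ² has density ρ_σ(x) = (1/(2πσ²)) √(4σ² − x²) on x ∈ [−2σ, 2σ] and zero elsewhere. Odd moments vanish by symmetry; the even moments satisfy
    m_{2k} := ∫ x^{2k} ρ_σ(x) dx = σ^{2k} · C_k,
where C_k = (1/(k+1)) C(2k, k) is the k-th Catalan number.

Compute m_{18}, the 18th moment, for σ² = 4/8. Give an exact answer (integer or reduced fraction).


By the scaled semicircle moment identity, m_{2k} = σ^{2k} · C_k with k = 9.
C_9 = (1/(k+1)) · C(2k, k) = (1/10) · C(18, 9) = (1/10) · 48620 = 4862.
σ^{2k} = (σ²)^k = (4/8)^9 = 1/512.

Therefore m_{18} = σ^{18} · C_9 = (1/512) · 4862 = 2431/256.


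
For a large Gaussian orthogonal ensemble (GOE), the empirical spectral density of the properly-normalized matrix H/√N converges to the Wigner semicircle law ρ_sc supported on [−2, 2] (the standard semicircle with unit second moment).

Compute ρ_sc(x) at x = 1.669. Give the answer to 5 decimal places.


ρ_sc(x) = (1/(2π)) √(4 − x²). With x = 1.669:
  4 − x² = 4 − (1.669)² = 4 − 2.785561 = 1.214439.
  √(4 − x²) = 1.102016.
  1/(2π) = 0.159155.
  ρ_sc(1.669) = 0.159155 · 1.102016 = 0.175391.

Rounded to 5 decimal places: ρ_sc(1.669) ≈ 0.17539.


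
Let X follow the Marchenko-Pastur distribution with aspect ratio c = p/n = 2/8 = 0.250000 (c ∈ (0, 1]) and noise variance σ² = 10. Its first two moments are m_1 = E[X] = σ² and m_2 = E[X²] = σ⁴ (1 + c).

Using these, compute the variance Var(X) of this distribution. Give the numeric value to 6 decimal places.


m_1 = E[X] = σ² = 10, so m_1² = 100.
m_2 = E[X²] = σ⁴ (1 + c) = 100 · (1 + 0.250000) = 100 · 1.250000 = 125.000000.
(Note m_2 − m_1² simplifies to c · σ⁴ = 0.250000 · 100.)

Var(X) = m_2 − m_1² = 125.000000 − 100 = 25.000000.


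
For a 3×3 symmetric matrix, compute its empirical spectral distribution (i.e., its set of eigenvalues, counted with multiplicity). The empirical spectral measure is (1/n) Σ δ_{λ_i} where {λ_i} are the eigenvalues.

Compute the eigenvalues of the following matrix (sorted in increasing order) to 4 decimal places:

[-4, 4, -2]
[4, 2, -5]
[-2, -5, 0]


Since M is real symmetric, all three eigenvalues are real; they are the roots of det(λI − M) = λ³ − (tr M) λ² + s λ − det M, where s is the sum of the principal 2×2 minors.
tr M = -4 + 2 + 0 = -2.
s = ((-4)·2 − 4²) + ((-4)·0 − (-2)²) + (2·0 − (-5)²) = -24 + (-4) + (-25) = -53.
det M (expand along row 1) = (-4)·(-25) − 4·(-10) + (-2)·(-16) = 172.
Characteristic polynomial: λ³ + 2λ² − 53λ − 172 = 0.
Substitute λ = y + (tr M)/3 = y − 0.666667 to remove the quadratic term: y³ + p·y + q = 0 with p = s − (tr M)²/3 = -54.333333 and q = −2(tr M)³/27 + (tr M)·s/3 − det M = -136.074074.
Three real roots ⇒ use the trigonometric (Viète) form: r = 2√(−p/3) = 8.511430, φ = arccos(3q/(p·r)) = arccos(0.882730) = 0.489156 rad.
y_k = r·cos(φ/3 − 2πk/3) for k = 0, 1, 2 gives y = 8.398538, -3.002712, -5.395826.
λ_k = y_k − 0.666667 gives λ = 7.7319, -3.6694, -6.0625 (check: the sum is -2.0000 = tr M).

Eigenvalues sorted in increasing order: [-6.0625, -3.6694, 7.7319].


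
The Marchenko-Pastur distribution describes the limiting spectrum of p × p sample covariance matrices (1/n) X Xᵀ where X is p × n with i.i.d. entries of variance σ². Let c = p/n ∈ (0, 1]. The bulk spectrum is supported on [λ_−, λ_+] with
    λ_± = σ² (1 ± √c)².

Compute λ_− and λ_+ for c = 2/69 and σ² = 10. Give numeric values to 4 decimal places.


c = 2/69 = 0.028986; √c = 0.170251.
λ_− = σ² (1 − √c)² = 10 · (1 − 0.170251)² = 10 · (0.829749)² = 6.884829.
λ_+ = σ² (1 + √c)² = 10 · (1 + 0.170251)² = 10 · (1.170251)² = 13.694881.

Rounded to 4 decimal places: λ_− ≈ 6.8848, λ_+ ≈ 13.6949.


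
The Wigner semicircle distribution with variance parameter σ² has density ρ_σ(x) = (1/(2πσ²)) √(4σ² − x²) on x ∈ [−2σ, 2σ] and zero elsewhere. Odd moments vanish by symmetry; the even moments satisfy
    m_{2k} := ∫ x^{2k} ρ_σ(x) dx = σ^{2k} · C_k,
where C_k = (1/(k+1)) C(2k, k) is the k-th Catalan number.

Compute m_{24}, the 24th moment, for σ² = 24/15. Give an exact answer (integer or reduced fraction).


By the scaled semicircle moment identity, m_{2k} = σ^{2k} · C_k with k = 12.
C_12 = (1/(k+1)) · C(2k, k) = (1/13) · C(24, 12) = (1/13) · 2704156 = 208012.
σ^{2k} = (σ²)^k = (24/15)^12 = 68719476736/244140625.

Therefore m_{24} = σ^{24} · C_12 = (68719476736/244140625) · 208012 = 14294475794808832/244140625.


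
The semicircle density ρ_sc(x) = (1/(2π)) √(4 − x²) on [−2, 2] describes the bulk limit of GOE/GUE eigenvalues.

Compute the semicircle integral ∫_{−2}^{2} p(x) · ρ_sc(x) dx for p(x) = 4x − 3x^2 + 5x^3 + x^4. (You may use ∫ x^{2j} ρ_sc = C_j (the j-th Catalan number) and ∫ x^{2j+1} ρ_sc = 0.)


Write p(x) = Σ a_i x^i, split into monomials and integrate each against ρ_sc separately.
Using ∫ x^{2j} ρ_sc = C_j = (1/(j+1)) C(2j, j) (Catalan numbers) and ∫ x^{2j+1} ρ_sc = 0 (odd monomials vanish by symmetry):
  i = 1 (odd): ∫ x^1 ρ_sc = 0 (vanishes)
  i = 2 (even): a_2 · C_{1} = -3 · 1 = -3
  i = 3 (odd): ∫ x^3 ρ_sc = 0 (vanishes)
  i = 4 (even): a_4 · C_{2} = 1 · 2 = 2

Summing the contributions: ∫_{−2}^{2} p(x) ρ_sc(x) dx = (-3) + 2 = -1.


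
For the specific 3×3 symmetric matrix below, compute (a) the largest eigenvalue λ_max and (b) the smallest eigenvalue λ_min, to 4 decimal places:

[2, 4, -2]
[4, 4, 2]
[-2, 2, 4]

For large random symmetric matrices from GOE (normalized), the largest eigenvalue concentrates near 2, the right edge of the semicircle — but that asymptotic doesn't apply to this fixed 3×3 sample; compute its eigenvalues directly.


Since M is real symmetric, all three eigenvalues are real; they are the roots of det(λI − M) = λ³ − (tr M) λ² + s λ − det M, where s is the sum of the principal 2×2 minors.
tr M = 2 + 4 + 4 = 10.
s = (2·4 − 4²) + (2·4 − (-2)²) + (4·4 − 2²) = -8 + 4 + 12 = 8.
det M (expand along row 1) = 2·12 − 4·20 + (-2)·16 = -88.
Characteristic polynomial: λ³ − 10λ² + 8λ + 88 = 0.
Substitute λ = y + (tr M)/3 = y + 3.333333 to remove the quadratic term: y³ + p·y + q = 0 with p = s − (tr M)²/3 = -25.333333 and q = −2(tr M)³/27 + (tr M)·s/3 − det M = 40.592593.
Three real roots ⇒ use the trigonometric (Viète) form: r = 2√(−p/3) = 5.811865, φ = arccos(3q/(p·r)) = arccos(-0.827104) = 2.544732 rad.
y_k = r·cos(φ/3 − 2πk/3) for k = 0, 1, 2 gives y = 3.843395, 1.853825, -5.697220.
λ_k = y_k + 3.333333 gives λ = 7.1767, 5.1872, -2.3639 (check: the sum is 10.0000 = tr M).

Hence λ_max = 7.1767 and λ_min = -2.3639.


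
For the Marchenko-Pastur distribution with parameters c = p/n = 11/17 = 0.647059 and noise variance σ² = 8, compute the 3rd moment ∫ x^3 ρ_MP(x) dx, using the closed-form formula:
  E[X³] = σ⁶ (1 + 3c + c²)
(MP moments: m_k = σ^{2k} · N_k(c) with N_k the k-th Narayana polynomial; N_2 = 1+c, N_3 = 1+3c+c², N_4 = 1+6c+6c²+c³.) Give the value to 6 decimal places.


E[X³] = σ⁶ (1 + 3c + c²) (third MP moment). With σ² = 8 (so σ⁶ = 512) and c = 11/17 = 0.647059: E[X³] = 512 · (1 + 3·0.647059 + (0.647059)²) = 512 · 3.359862.

So E[X^3] = 1720.249135.


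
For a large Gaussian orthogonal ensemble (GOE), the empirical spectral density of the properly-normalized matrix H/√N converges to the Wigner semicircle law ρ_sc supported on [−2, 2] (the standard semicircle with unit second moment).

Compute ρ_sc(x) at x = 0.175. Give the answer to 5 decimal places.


ρ_sc(x) = (1/(2π)) √(4 − x²). With x = 0.175:
  4 − x² = 4 − (0.175)² = 4 − 0.030625 = 3.969375.
  √(4 − x²) = 1.992329.
  1/(2π) = 0.159155.
  ρ_sc(0.175) = 0.159155 · 1.992329 = 0.317089.

Rounded to 5 decimal places: ρ_sc(0.175) ≈ 0.31709.


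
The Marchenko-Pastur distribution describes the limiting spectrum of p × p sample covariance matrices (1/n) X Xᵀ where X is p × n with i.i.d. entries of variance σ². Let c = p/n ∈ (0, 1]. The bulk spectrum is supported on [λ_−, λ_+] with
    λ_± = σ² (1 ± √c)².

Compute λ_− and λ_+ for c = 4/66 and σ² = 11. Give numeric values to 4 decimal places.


c = 4/66 = 0.060606; √c = 0.246183.
λ_− = σ² (1 − √c)² = 11 · (1 − 0.246183)² = 11 · (0.753817)² = 6.250641.
λ_+ = σ² (1 + √c)² = 11 · (1 + 0.246183)² = 11 · (1.246183)² = 17.082692.

Rounded to 4 decimal places: λ_− ≈ 6.2506, λ_+ ≈ 17.0827.


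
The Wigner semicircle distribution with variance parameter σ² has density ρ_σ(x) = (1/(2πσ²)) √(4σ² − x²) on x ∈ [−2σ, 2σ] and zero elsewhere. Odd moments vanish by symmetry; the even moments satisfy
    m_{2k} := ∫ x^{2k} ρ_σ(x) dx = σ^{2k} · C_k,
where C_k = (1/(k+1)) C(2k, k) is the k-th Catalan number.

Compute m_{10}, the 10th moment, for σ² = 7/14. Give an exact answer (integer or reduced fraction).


By the scaled semicircle moment identity, m_{2k} = σ^{2k} · C_k with k = 5.
C_5 = (1/(k+1)) · C(2k, k) = (1/6) · C(10, 5) = (1/6) · 252 = 42.
σ^{2k} = (σ²)^k = (7/14)^5 = 1/32.

Therefore m_{10} = σ^{10} · C_5 = (1/32) · 42 = 21/16.


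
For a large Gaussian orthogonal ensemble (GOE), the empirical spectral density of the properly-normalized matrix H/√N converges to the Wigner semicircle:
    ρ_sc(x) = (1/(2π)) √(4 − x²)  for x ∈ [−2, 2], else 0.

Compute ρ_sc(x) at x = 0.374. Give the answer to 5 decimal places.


ρ_sc(x) = (1/(2π)) √(4 − x²). With x = 0.374:
  4 − x² = 4 − (0.374)² = 4 − 0.139876 = 3.860124.
  √(4 − x²) = 1.964720.
  1/(2π) = 0.159155.
  ρ_sc(0.374) = 0.159155 · 1.964720 = 0.312695.

Rounded to 5 decimal places: ρ_sc(0.374) ≈ 0.31269.


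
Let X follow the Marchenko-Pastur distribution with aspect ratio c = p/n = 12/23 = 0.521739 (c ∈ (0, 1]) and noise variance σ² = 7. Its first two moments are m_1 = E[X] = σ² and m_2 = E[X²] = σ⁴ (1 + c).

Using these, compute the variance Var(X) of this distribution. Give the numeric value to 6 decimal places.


m_1 = E[X] = σ² = 7, so m_1² = 49.
m_2 = E[X²] = σ⁴ (1 + c) = 49 · (1 + 0.521739) = 49 · 1.521739 = 74.565217.
(Note m_2 − m_1² simplifies to c · σ⁴ = 0.521739 · 49.)

Var(X) = m_2 − m_1² = 74.565217 − 49 = 25.565217.


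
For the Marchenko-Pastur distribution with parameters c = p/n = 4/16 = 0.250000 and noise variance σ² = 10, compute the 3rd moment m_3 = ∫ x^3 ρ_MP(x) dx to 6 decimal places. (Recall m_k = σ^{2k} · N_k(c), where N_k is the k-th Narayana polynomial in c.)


E[X³] = σ⁶ (1 + 3c + c²) (third MP moment). With σ² = 10 (so σ⁶ = 1000) and c = 4/16 = 0.250000: E[X³] = 1000 · (1 + 3·0.250000 + (0.250000)²) = 1000 · 1.812500.

So E[X^3] = 1812.500000.


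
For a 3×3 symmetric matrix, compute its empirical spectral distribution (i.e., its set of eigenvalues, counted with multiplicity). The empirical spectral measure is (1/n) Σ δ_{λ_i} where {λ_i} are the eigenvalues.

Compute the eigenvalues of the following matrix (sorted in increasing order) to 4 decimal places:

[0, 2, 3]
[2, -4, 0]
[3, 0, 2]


Since M is real symmetric, all three eigenvalues are real; they are the roots of det(λI − M) = λ³ − (tr M) λ² + s λ − det M, where s is the sum of the principal 2×2 minors.
tr M = 0 + (-4) + 2 = -2.
s = (0·(-4) − 2²) + (0·2 − 3²) + ((-4)·2 − 0²) = -4 + (-9) + (-8) = -21.
det M (expand along row 1) = 0·(-8) − 2·4 + 3·12 = 28.
Characteristic polynomial: λ³ + 2λ² − 21λ − 28 = 0.
Substitute λ = y + (tr M)/3 = y − 0.666667 to remove the quadratic term: y³ + p·y + q = 0 with p = s − (tr M)²/3 = -22.333333 and q = −2(tr M)³/27 + (tr M)·s/3 − det M = -13.407407.
Three real roots ⇒ use the trigonometric (Viète) form: r = 2√(−p/3) = 5.456902, φ = arccos(3q/(p·r)) = arccos(0.330040) = 1.234451 rad.
y_k = r·cos(φ/3 − 2πk/3) for k = 0, 1, 2 gives y = 5.001406, -0.610521, -4.390885.
λ_k = y_k − 0.666667 gives λ = 4.3347, -1.2772, -5.0576 (check: the sum is -2.0000 = tr M).

Eigenvalues sorted in increasing order: [-5.0576, -1.2772, 4.3347].


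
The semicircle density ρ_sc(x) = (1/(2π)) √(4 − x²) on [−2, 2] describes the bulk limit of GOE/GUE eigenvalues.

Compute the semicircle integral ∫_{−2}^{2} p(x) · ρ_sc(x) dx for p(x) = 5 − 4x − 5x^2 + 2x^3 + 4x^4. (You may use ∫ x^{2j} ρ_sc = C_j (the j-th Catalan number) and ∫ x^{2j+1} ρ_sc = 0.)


Write p(x) = Σ a_i x^i, split into monomials and integrate each against ρ_sc separately.
Using ∫ x^{2j} ρ_sc = C_j = (1/(j+1)) C(2j, j) (Catalan numbers) and ∫ x^{2j+1} ρ_sc = 0 (odd monomials vanish by symmetry):
  i = 0 (even): a_0 · C_{0} = 5 · 1 = 5
  i = 1 (odd): ∫ x^1 ρ_sc = 0 (vanishes)
  i = 2 (even): a_2 · C_{1} = -5 · 1 = -5
  i = 3 (odd): ∫ x^3 ρ_sc = 0 (vanishes)
  i = 4 (even): a_4 · C_{2} = 4 · 2 = 8

Summing the contributions: ∫_{−2}^{2} p(x) ρ_sc(x) dx = 5 + (-5) + 8 = 8.


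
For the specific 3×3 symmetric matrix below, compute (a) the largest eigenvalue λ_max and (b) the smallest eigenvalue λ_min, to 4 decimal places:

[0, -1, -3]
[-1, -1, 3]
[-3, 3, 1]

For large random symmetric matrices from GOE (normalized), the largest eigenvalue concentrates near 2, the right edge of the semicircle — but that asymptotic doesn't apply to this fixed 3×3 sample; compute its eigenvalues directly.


Since M is real symmetric, all three eigenvalues are real; they are the roots of det(λI − M) = λ³ − (tr M) λ² + s λ − det M, where s is the sum of the principal 2×2 minors.
tr M = 0 + (-1) + 1 = 0.
s = (0·(-1) − (-1)²) + (0·1 − (-3)²) + ((-1)·1 − 3²) = -1 + (-9) + (-10) = -20.
det M (expand along row 1) = 0·(-10) − (-1)·8 + (-3)·(-6) = 26.
Characteristic polynomial: λ³ − 20λ − 26 = 0.
Substitute λ = y + (tr M)/3 = y + 0.000000 to remove the quadratic term: y³ + p·y + q = 0 with p = s − (tr M)²/3 = -20.000000 and q = −2(tr M)³/27 + (tr M)·s/3 − det M = -26.000000.
Three real roots ⇒ use the trigonometric (Viète) form: r = 2√(−p/3) = 5.163978, φ = arccos(3q/(p·r)) = arccos(0.755232) = 0.714789 rad.
y_k = r·cos(φ/3 − 2πk/3) for k = 0, 1, 2 gives y = 5.018092, -1.453555, -3.564537.
λ_k = y_k + 0.000000 gives λ = 5.0181, -1.4536, -3.5645 (check: the sum is 0.0000 = tr M).

Hence λ_max = 5.0181 and λ_min = -3.5645.


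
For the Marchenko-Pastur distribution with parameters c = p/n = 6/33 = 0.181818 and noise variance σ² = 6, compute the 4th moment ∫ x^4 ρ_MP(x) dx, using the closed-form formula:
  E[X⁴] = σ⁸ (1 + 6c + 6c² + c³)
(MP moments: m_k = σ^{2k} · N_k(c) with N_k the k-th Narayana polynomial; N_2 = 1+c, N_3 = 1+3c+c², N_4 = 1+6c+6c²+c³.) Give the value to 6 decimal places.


E[X⁴] = σ⁸ (1 + 6c + 6c² + c³) (fourth MP moment). With σ² = 6 (so σ⁸ = 1296) and c = 6/33 = 0.181818: E[X⁴] = 1296 · (1 + 6·0.181818 + 6·(0.181818)² + (0.181818)³) = 1296 · 2.295267.

So E[X^4] = 2974.665665.
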